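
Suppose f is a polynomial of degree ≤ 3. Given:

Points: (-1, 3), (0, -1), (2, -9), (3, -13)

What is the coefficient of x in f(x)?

-4

Write f(x) = ax³ + bx² + cx + d; the 4 given values yield a linear system in the 4 coefficients.
Solving, the top 2 coefficients vanish, and f(x) = -4x - 1.
The coefficient of x is -4.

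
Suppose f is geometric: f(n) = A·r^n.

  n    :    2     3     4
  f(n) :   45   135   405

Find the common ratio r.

3

Consecutive ratio: 135/45 = 3, and 405/135 = 3, so r = 3.
Then A·3^2 = 45 gives A = 5, and f(n) = 5·3^n.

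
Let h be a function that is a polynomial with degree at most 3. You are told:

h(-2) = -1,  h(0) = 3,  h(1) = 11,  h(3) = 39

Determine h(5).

83

Write h(x) = ax³ + bx² + cx + d; the 4 given values yield a linear system in the 4 coefficients.
Solving, the leading coefficient vanishes, and h(x) = 2x² + 6x + 3.
Then h(5) = 83.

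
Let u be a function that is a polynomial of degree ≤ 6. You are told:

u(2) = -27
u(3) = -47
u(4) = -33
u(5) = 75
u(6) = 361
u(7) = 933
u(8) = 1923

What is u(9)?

3487

First differences: -20, 14, 108, 286, 572, 990. Second differences: 34, 94, 178, 286, 418. Third differences: 60, 84, 108, 132. Fourth differences: 24, 24, 24.
Level-4 differences are constant, so u has degree 4.
Fitting a degree-4 polynomial gives u(k) = k^4 - 4k³ - 2k² + k - 5.
Then u(9) = 3487.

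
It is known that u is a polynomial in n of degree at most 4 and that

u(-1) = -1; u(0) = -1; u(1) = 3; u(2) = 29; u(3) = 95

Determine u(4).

219

First differences: 0, 4, 26, 66. Second differences: 4, 22, 40. Third differences: 18, 18.
Level-3 differences are constant, so u has degree 3.
Fitting a degree-3 polynomial gives u(n) = 3n³ + 2n² - n - 1.
Then u(4) = 219.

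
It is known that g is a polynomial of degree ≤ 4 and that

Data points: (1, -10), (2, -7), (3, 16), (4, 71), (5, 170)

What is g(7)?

First differences: 3, 23, 55, 99. Second differences: 20, 32, 44. Third differences: 12, 12.
Level-3 differences are constant, so g has degree 3.
Fitting a degree-3 polynomial gives g(k) = 2k³ - 2k² - 5k - 5.
Then g(7) = 548.

548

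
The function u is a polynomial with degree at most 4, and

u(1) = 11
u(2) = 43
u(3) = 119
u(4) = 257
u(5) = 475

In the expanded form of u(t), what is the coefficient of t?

First differences: 32, 76, 138, 218. Second differences: 44, 62, 80. Third differences: 18, 18.
Level-3 differences are constant, so u has degree 3.
Fitting a degree-3 polynomial gives u(t) = 3t³ + 4t² - t + 5.
The coefficient of t is -1.

-1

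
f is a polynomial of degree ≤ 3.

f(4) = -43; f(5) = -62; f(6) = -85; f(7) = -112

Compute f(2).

First differences: -19, -23, -27. Second differences: -4, -4.
Level-2 differences are constant, so f has degree 2.
Fitting a degree-2 polynomial gives f(n) = -2n² - n - 7.
Then f(2) = -17.

-17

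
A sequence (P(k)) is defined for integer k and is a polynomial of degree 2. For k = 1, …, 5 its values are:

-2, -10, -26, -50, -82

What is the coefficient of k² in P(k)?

-4

First differences: -8, -16, -24, -32. Second differences: -8, -8, -8.
Level-2 differences are constant, so P has degree 2.
Fitting a degree-2 polynomial gives P(k) = -4k² + 4k - 2.
The coefficient of k² is -4.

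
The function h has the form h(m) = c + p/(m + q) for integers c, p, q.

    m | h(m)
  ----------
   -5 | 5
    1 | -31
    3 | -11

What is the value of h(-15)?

1

(h(m) − c)(m + q) = p for each data point; the three points give a linear system in c and q, then p follows.
Solving: c = -1, q = 0, p = -30, so h(m) = -1 − 30/(m + 0).
Then h(-15) = -1 − 30/(-15) = 1.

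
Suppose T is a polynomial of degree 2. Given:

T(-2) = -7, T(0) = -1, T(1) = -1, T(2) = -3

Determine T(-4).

-21

Write T(t) = at² + bt + c; the 4 given values yield a linear system in the 3 coefficients.
Solving, T(t) = -t² + t - 1.
Then T(-4) = -21.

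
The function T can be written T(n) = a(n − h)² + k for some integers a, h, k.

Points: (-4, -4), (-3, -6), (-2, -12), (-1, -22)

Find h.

-4

First differences -2, -6, -10; second difference -4 = 2a, so a = -2.
Expanding, the n-coefficient is −2ah = 4h; matching it to the data gives h = -4, and then k = -4.
So T(n) = -2(n + 4)² − 4.
Hence h = -4.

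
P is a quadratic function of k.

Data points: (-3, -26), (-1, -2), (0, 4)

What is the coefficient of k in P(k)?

4

Write P(k) = ak² + bk + c; the 3 given values yield a linear system in the 3 coefficients.
Solving, P(k) = -2k² + 4k + 4.
The coefficient of k is 4.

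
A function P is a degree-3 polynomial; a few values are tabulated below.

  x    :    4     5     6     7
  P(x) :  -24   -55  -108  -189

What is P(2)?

-4

Write P(x) = ax³ + bx² + cx + d; the 4 given values yield a linear system in the 4 coefficients.
Solving, P(x) = -x³ + 4x² - 6x.
Then P(2) = -4.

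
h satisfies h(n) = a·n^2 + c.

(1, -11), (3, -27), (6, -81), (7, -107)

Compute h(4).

From h(1) = -11 and h(3) = -27: 1a + c = -11 and 9a + c = -27.
Subtracting: 8a = -16, so a = -2; then c = -11 − (-2)·1 = -9.
So h(n) = -2n² − 9, and h(4) = -41.

-41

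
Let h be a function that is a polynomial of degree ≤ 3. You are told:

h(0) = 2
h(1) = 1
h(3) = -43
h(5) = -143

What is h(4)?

Write h(n) = an³ + bn² + cn + d; the 4 given values yield a linear system in the 4 coefficients.
Solving, the leading coefficient vanishes, and h(n) = -7n² + 6n + 2.
Then h(4) = -86.

-86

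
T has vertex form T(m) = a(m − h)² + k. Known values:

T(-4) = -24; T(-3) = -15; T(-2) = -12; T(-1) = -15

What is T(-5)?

-39

First differences 9, 3, -3; second difference -6 = 2a, so a = -3.
Expanding, the m-coefficient is −2ah = 6h; matching it to the data gives h = -2, and then k = -12.
So T(m) = -3(m + 2)² − 12.
T(-5) = -3·(-3)² − 12 = -39.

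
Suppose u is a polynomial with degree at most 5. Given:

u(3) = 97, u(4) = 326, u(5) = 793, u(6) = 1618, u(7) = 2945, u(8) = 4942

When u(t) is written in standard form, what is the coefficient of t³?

First differences: 229, 467, 825, 1327, 1997. Second differences: 238, 358, 502, 670. Third differences: 120, 144, 168. Fourth differences: 24, 24.
Level-4 differences are constant, so u has degree 4.
Fitting a degree-4 polynomial gives u(t) = t^4 + 2t³ - 2t² - 6t - 2.
The coefficient of t³ is 2.

2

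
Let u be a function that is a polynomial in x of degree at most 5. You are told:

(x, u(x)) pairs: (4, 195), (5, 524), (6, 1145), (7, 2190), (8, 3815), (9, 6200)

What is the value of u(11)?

14090

First differences: 329, 621, 1045, 1625, 2385. Second differences: 292, 424, 580, 760. Third differences: 132, 156, 180. Fourth differences: 24, 24.
Level-4 differences are constant, so u has degree 4.
Fitting a degree-4 polynomial gives u(x) = x^4 - 5x² + 5x - 1.
Then u(11) = 14090.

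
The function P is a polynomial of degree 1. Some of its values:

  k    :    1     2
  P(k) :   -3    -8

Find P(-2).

Write P(k) = ak + b; the 2 given values yield a linear system in the 2 coefficients.
Solving, P(k) = -5k + 2.
Then P(-2) = 12.

12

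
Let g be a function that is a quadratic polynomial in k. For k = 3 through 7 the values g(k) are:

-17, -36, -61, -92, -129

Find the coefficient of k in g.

2

First differences: -19, -25, -31, -37. Second differences: -6, -6, -6.
Level-2 differences are constant, so g has degree 2.
Fitting a degree-2 polynomial gives g(k) = -3k² + 2k + 4.
The coefficient of k is 2.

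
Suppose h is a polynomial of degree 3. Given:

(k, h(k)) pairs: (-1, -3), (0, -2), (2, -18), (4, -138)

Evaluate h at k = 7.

-723

Write h(k) = ak³ + bk² + ck + d; the 4 given values yield a linear system in the 4 coefficients.
Solving, h(k) = -2k³ - k² + 2k - 2.
Then h(7) = -723.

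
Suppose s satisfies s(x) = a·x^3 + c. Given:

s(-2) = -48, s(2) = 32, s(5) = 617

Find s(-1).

From s(-2) = -48 and s(2) = 32: -8a + c = -48 and 8a + c = 32.
Subtracting: 16a = 80, so a = 5; then c = -48 − 5·(-8) = -8.
So s(x) = 5x³ − 8, and s(-1) = -13.

-13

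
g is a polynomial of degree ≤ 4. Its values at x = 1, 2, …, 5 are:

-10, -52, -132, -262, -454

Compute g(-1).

Write g(x) = ax^4 + bx³ + cx² + dx + e; the 5 given values yield a linear system in the 5 coefficients.
Solving, the leading coefficient vanishes, and g(x) = -2x³ - 7x² - 7x + 6.
Then g(-1) = 8.

8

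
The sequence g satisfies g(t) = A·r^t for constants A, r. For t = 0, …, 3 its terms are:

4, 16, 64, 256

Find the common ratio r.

Consecutive ratio: 16/4 = 4, and 64/16 = 4, so r = 4.
Then A·4^0 = 4 gives A = 4, and g(t) = 4·4^t.

4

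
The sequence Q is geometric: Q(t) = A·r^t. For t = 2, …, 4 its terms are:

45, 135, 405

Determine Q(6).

3645

Consecutive ratio: 135/45 = 3, and 405/135 = 3, so r = 3.
Then A·3^2 = 45 gives A = 5, and Q(t) = 5·3^t.
Q(6) = 5·3^6 = 3645.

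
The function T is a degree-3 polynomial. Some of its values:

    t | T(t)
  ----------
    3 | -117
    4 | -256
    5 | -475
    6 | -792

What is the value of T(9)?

Write T(t) = at³ + bt² + ct + d; the 4 given values yield a linear system in the 4 coefficients.
Solving, T(t) = -3t³ - 4t².
Then T(9) = -2511.

-2511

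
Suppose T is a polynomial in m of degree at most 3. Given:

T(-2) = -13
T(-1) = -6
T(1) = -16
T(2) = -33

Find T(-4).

-51

Write T(m) = am³ + bm² + cm + d; the 4 given values yield a linear system in the 4 coefficients.
Solving, the leading coefficient vanishes, and T(m) = -4m² - 5m - 7.
Then T(-4) = -51.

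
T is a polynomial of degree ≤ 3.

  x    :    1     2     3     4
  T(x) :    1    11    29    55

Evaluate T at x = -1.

First differences: 10, 18, 26. Second differences: 8, 8.
Level-2 differences are constant, so T has degree 2.
Fitting a degree-2 polynomial gives T(x) = 4x² - 2x - 1.
Then T(-1) = 5.

5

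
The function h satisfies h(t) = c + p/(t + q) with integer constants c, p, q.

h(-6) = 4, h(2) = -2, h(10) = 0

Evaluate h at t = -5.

(h(t) − c)(t + q) = p for each data point; the three points give a linear system in c and q, then p follows.
Solving: c = 1, q = 2, p = -12, so h(t) = 1 − 12/(t + 2).
Then h(-5) = 1 − 12/(-3) = 5.

5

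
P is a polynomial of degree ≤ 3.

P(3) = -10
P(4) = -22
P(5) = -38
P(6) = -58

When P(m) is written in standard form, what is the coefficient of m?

First differences: -12, -16, -20. Second differences: -4, -4.
Level-2 differences are constant, so P has degree 2.
Fitting a degree-2 polynomial gives P(m) = -2m² + 2m + 2.
The coefficient of m is 2.

2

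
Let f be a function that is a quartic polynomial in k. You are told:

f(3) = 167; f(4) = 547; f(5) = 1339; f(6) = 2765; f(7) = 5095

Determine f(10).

Write f(k) = ak^4 + bk³ + ck² + dk + e; the 5 given values yield a linear system in the 5 coefficients.
Solving, f(k) = 2k^4 + k³ - 7k - 1.
Then f(10) = 20929.

20929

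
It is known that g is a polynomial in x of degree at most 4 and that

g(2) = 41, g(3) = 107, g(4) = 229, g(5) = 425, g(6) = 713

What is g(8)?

Write g(x) = ax^4 + bx³ + cx² + dx + e; the 5 given values yield a linear system in the 5 coefficients.
Solving, the leading coefficient vanishes, and g(x) = 3x³ + x² + 4x + 5.
Then g(8) = 1637.

1637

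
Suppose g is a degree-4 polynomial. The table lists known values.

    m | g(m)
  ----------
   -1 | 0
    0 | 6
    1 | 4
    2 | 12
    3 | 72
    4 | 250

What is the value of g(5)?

Write g(m) = am^4 + bm³ + cm² + dm + e; the 6 given values yield a linear system in the 5 coefficients.
Solving, g(m) = m^4 + m³ - 5m² + m + 6.
Then g(5) = 636.

636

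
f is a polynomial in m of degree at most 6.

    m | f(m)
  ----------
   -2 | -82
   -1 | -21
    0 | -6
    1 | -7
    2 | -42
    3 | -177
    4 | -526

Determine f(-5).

-1561

First differences: 61, 15, -1, -35, -135, -349. Second differences: -46, -16, -34, -100, -214. Third differences: 30, -18, -66, -114. Fourth differences: -48, -48, -48.
Level-4 differences are constant, so f has degree 4.
Fitting a degree-4 polynomial gives f(m) = -2m^4 + m³ - 6m² + 6m - 6.
Then f(-5) = -1561.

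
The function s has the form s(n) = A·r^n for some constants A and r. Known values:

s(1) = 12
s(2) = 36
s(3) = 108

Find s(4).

324

Consecutive ratio: 36/12 = 3, and 108/36 = 3, so r = 3.
Then A·3^1 = 12 gives A = 4, and s(n) = 4·3^n.
s(4) = 4·3^4 = 324.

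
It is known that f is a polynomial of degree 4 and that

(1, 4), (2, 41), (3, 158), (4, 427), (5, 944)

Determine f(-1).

2

Write f(x) = ax^4 + bx³ + cx² + dx + e; the 5 given values yield a linear system in the 5 coefficients.
Solving, f(x) = x^4 + 2x³ + 3x² - x - 1.
Then f(-1) = 2.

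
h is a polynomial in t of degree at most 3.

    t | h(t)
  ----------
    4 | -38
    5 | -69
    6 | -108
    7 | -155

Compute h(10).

First differences: -31, -39, -47. Second differences: -8, -8.
Level-2 differences are constant, so h has degree 2.
Fitting a degree-2 polynomial gives h(t) = -4t² + 5t + 6.
Then h(10) = -344.

-344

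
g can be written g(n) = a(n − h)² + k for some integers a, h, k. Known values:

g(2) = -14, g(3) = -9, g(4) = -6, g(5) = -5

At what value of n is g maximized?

First differences 5, 3, 1; second difference -2 = 2a, so a = -1.
Expanding, the n-coefficient is −2ah = 2h; matching it to the data gives h = 5, and then k = -5.
So g(n) = -1(n − 5)² − 5.
Hence h = 5.

5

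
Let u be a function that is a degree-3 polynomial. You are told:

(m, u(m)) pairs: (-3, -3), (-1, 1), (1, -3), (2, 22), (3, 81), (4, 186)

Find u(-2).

6

Write u(m) = am³ + bm² + cm + d; the 6 given values yield a linear system in the 4 coefficients.
Solving, u(m) = 2m³ + 5m² - 4m - 6.
Then u(-2) = 6.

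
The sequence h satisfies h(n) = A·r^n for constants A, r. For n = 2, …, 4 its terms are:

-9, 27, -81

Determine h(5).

243

Consecutive ratio: 27/(-9) = -3, and -81/27 = -3, so r = -3.
Then A·(-3)^2 = -9 gives A = -1, and h(n) = -1·(-3)^n.
h(5) = -1·(-3)^5 = 243.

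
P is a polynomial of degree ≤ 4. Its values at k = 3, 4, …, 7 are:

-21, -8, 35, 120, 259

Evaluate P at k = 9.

747

Write P(k) = ak^4 + bk³ + ck² + dk + e; the 5 given values yield a linear system in the 5 coefficients.
Solving, the leading coefficient vanishes, and P(k) = 2k³ - 9k² + 2k.
Then P(9) = 747.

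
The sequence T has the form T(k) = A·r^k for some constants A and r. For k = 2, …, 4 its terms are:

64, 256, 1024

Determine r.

4

Consecutive ratio: 256/64 = 4, and 1024/256 = 4, so r = 4.
Then A·4^2 = 64 gives A = 4, and T(k) = 4·4^k.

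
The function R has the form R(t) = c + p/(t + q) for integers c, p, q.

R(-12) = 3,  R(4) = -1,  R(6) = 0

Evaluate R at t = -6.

(R(t) − c)(t + q) = p for each data point; the three points give a linear system in c and q, then p follows.
Solving: c = 2, q = 0, p = -12, so R(t) = 2 − 12/(t + 0).
Then R(-6) = 2 − 12/(-6) = 4.

4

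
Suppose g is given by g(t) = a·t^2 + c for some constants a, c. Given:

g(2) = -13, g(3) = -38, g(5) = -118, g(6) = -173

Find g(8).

From g(2) = -13 and g(3) = -38: 4a + c = -13 and 9a + c = -38.
Subtracting: 5a = -25, so a = -5; then c = -13 − (-5)·4 = 7.
So g(t) = -5t² + 7, and g(8) = -313.

-313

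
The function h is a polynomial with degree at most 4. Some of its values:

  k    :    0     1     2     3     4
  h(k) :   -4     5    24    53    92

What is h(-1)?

Write h(k) = ak^4 + bk³ + ck² + dk + e; the 5 given values yield a linear system in the 5 coefficients.
Solving, the top 2 coefficients vanish, and h(k) = 5k² + 4k - 4.
Then h(-1) = -3.

-3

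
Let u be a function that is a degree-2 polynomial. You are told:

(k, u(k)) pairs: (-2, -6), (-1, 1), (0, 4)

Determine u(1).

Write u(k) = ak² + bk + c; the 3 given values yield a linear system in the 3 coefficients.
Solving, u(k) = -2k² + k + 4.
Then u(1) = 3.

3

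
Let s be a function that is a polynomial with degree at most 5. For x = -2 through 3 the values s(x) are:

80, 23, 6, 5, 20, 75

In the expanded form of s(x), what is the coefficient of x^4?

First differences: -57, -17, -1, 15, 55. Second differences: 40, 16, 16, 40. Third differences: -24, 0, 24. Fourth differences: 24, 24.
Level-4 differences are constant, so s has degree 4.
Fitting a degree-4 polynomial gives s(x) = x^4 - 2x³ + 7x² - 7x + 6.
The coefficient of x^4 is 1.

1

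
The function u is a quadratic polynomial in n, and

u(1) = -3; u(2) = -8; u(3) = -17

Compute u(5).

-47

Write u(n) = an² + bn + c; the 3 given values yield a linear system in the 3 coefficients.
Solving, u(n) = -2n² + n - 2.
Then u(5) = -47.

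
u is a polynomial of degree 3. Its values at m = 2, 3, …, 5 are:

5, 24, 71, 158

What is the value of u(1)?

2

Write u(m) = am³ + bm² + cm + d; the 4 given values yield a linear system in the 4 coefficients.
Solving, u(m) = 2m³ - 4m² + m + 3.
Then u(1) = 2.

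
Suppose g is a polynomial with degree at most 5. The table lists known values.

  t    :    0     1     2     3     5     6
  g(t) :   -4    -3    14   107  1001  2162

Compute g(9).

11669

Write g(t) = at^5 + bt^4 + ct³ + dt² + et + p; the 6 given values yield a linear system in the 6 coefficients.
Solving, the leading coefficient vanishes, and g(t) = 2t^4 - 2t³ + t - 4.
Then g(9) = 11669.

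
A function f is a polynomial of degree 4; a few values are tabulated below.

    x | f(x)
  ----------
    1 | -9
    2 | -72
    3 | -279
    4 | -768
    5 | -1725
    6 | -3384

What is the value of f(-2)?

-24

First differences: -63, -207, -489, -957, -1659. Second differences: -144, -282, -468, -702. Third differences: -138, -186, -234. Fourth differences: -48, -48.
Level-4 differences are constant, so f has degree 4.
Fitting a degree-4 polynomial gives f(x) = -2x^4 - 3x³ - 4x².
Then f(-2) = -24.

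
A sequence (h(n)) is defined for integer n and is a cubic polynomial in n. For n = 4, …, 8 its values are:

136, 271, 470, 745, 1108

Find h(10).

First differences: 135, 199, 275, 363. Second differences: 64, 76, 88. Third differences: 12, 12.
Level-3 differences are constant, so h has degree 3.
Fitting a degree-3 polynomial gives h(n) = 2n³ + 2n² - 5n - 4.
Then h(10) = 2146.

2146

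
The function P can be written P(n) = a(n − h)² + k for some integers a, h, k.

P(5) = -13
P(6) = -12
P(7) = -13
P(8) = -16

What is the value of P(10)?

First differences 1, -1, -3; second difference -2 = 2a, so a = -1.
Expanding, the n-coefficient is −2ah = 2h; matching it to the data gives h = 6, and then k = -12.
So P(n) = -1(n − 6)² − 12.
P(10) = -1·4² − 12 = -28.

-28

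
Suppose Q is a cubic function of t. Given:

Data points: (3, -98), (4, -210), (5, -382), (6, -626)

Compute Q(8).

Write Q(t) = at³ + bt² + ct + d; the 4 given values yield a linear system in the 4 coefficients.
Solving, Q(t) = -2t³ - 6t² + 4t - 2.
Then Q(8) = -1378.

-1378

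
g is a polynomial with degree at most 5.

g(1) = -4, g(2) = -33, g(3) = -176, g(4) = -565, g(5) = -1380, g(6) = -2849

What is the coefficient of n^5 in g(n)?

Write g(n) = an^5 + bn^4 + cn³ + dn² + en + p; the 6 given values yield a linear system in the 6 coefficients.
Solving, the leading coefficient vanishes, and g(n) = -2n^4 - 2n³ + 5n² - 5.
The coefficient of n^5 is 0.

0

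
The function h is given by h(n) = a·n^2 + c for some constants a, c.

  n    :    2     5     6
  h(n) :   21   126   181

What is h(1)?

6

From h(2) = 21 and h(5) = 126: 4a + c = 21 and 25a + c = 126.
Subtracting: 21a = 105, so a = 5; then c = 21 − 5·4 = 1.
So h(n) = 5n² + 1, and h(1) = 6.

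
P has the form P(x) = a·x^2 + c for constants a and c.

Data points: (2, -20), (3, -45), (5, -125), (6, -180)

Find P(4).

-80

From P(2) = -20 and P(3) = -45: 4a + c = -20 and 9a + c = -45.
Subtracting: 5a = -25, so a = -5; then c = -20 − (-5)·4 = 0.
So P(x) = -5x² + 0, and P(4) = -80.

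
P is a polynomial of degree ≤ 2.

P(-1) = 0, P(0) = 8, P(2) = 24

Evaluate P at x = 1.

Write P(x) = ax² + bx + c; the 3 given values yield a linear system in the 3 coefficients.
Solving, the leading coefficient vanishes, and P(x) = 8x + 8.
Then P(1) = 16.

16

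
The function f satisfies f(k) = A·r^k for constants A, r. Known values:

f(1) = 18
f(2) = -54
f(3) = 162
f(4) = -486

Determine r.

Consecutive ratio: -54/18 = -3, and 162/(-54) = -3, so r = -3.
Then A·(-3)^1 = 18 gives A = -6, and f(k) = -6·(-3)^k.

-3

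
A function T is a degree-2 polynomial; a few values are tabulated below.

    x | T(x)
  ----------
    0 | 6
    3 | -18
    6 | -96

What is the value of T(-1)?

2

Write T(x) = ax² + bx + c; the 3 given values yield a linear system in the 3 coefficients.
Solving, T(x) = -3x² + x + 6.
Then T(-1) = 2.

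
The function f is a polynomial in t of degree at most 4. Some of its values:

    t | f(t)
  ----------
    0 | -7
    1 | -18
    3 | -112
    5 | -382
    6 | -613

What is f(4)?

Write f(t) = at^4 + bt³ + ct² + dt + e; the 5 given values yield a linear system in the 5 coefficients.
Solving, the leading coefficient vanishes, and f(t) = -2t³ - 4t² - 5t - 7.
Then f(4) = -219.

-219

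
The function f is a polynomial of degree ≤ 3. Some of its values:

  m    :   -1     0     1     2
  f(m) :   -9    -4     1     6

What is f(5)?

21

Write f(m) = am³ + bm² + cm + d; the 4 given values yield a linear system in the 4 coefficients.
Solving, the top 2 coefficients vanish, and f(m) = 5m - 4.
Then f(5) = 21.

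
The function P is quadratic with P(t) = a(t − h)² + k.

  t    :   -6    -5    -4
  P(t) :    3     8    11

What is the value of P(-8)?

-13

First differences 5, 3; second difference -2 = 2a, so a = -1.
Expanding, the t-coefficient is −2ah = 2h; matching it to the data gives h = -3, and then k = 12.
So P(t) = -1(t + 3)² + 12.
P(-8) = -1·(-5)² + 12 = -13.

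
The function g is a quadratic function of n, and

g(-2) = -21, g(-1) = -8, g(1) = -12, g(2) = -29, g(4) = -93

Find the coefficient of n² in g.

Write g(n) = an² + bn + c; the 5 given values yield a linear system in the 3 coefficients.
Solving, g(n) = -5n² - 2n - 5.
The coefficient of n² is -5.

-5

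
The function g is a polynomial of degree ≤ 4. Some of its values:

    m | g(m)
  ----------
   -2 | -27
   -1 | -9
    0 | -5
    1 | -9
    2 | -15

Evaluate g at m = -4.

-129

First differences: 18, 4, -4, -6. Second differences: -14, -8, -2. Third differences: 6, 6.
Level-3 differences are constant, so g has degree 3.
Fitting a degree-3 polynomial gives g(m) = m³ - 4m² - m - 5.
Then g(-4) = -129.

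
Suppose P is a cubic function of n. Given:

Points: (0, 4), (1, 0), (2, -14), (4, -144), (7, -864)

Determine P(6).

Write P(n) = an³ + bn² + cn + d; the 5 given values yield a linear system in the 4 coefficients.
Solving, P(n) = -3n³ + 4n² - 5n + 4.
Then P(6) = -530.

-530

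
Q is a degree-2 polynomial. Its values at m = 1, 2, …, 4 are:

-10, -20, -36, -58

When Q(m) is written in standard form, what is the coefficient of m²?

-3

First differences: -10, -16, -22. Second differences: -6, -6.
Level-2 differences are constant, so Q has degree 2.
Fitting a degree-2 polynomial gives Q(m) = -3m² - m - 6.
The coefficient of m² is -3.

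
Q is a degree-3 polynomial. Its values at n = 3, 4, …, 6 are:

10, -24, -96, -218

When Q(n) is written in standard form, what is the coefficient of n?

Write Q(n) = an³ + bn² + cn + d; the 4 given values yield a linear system in the 4 coefficients.
Solving, Q(n) = -2n³ + 5n² + 5n + 4.
The coefficient of n is 5.

5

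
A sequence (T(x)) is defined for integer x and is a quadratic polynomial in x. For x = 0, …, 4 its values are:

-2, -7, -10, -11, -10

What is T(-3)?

Write T(x) = ax² + bx + c; the 5 given values yield a linear system in the 3 coefficients.
Solving, T(x) = x² - 6x - 2.
Then T(-3) = 25.

25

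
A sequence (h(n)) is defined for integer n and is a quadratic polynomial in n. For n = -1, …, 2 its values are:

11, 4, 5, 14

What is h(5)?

89

First differences: -7, 1, 9. Second differences: 8, 8.
Level-2 differences are constant, so h has degree 2.
Fitting a degree-2 polynomial gives h(n) = 4n² - 3n + 4.
Then h(5) = 89.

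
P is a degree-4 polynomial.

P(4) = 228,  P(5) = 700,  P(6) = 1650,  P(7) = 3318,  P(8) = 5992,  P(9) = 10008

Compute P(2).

First differences: 472, 950, 1668, 2674, 4016. Second differences: 478, 718, 1006, 1342. Third differences: 240, 288, 336. Fourth differences: 48, 48.
Level-4 differences are constant, so P has degree 4.
Fitting a degree-4 polynomial gives P(k) = 2k^4 - 4k³ - 3k² + 5k.
Then P(2) = -2.

-2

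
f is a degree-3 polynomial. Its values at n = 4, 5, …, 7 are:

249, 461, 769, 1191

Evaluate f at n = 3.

Write f(n) = an³ + bn² + cn + d; the 4 given values yield a linear system in the 4 coefficients.
Solving, f(n) = 3n³ + 3n² + 2n + 1.
Then f(3) = 115.

115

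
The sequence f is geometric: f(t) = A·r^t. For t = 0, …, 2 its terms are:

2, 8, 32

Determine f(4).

Consecutive ratio: 8/2 = 4, and 32/8 = 4, so r = 4.
Then A·4^0 = 2 gives A = 2, and f(t) = 2·4^t.
f(4) = 2·4^4 = 512.

512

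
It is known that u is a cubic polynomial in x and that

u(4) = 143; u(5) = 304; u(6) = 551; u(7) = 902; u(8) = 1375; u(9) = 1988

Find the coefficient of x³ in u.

3

First differences: 161, 247, 351, 473, 613. Second differences: 86, 104, 122, 140. Third differences: 18, 18, 18.
Level-3 differences are constant, so u has degree 3.
Fitting a degree-3 polynomial gives u(x) = 3x³ - 2x² - 4x - 1.
The coefficient of x³ is 3.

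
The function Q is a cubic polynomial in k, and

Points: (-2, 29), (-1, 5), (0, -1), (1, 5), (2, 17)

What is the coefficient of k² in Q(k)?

First differences: -24, -6, 6, 12. Second differences: 18, 12, 6. Third differences: -6, -6.
Level-3 differences are constant, so Q has degree 3.
Fitting a degree-3 polynomial gives Q(k) = -k³ + 6k² + k - 1.
The coefficient of k² is 6.

6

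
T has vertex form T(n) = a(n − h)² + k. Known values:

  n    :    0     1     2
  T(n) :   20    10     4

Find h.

First differences -10, -6; second difference 4 = 2a, so a = 2.
Expanding, the n-coefficient is −2ah = -4h; matching it to the data gives h = 3, and then k = 2.
So T(n) = 2(n − 3)² + 2.
Hence h = 3.

3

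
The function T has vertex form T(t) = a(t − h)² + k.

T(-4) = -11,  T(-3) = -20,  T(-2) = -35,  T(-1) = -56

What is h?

-5

First differences -9, -15, -21; second difference -6 = 2a, so a = -3.
Expanding, the t-coefficient is −2ah = 6h; matching it to the data gives h = -5, and then k = -8.
So T(t) = -3(t + 5)² − 8.
Hence h = -5.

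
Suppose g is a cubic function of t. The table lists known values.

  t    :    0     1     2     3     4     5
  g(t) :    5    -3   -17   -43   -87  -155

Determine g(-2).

First differences: -8, -14, -26, -44, -68. Second differences: -6, -12, -18, -24. Third differences: -6, -6, -6.
Level-3 differences are constant, so g has degree 3.
Fitting a degree-3 polynomial gives g(t) = -t³ - 7t + 5.
Then g(-2) = 27.

27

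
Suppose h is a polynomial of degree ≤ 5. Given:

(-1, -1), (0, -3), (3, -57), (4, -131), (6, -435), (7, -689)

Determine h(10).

-2003

Write h(m) = am^5 + bm^4 + cm³ + dm² + em + p; the 6 given values yield a linear system in the 6 coefficients.
Solving, the top 2 coefficients vanish, and h(m) = -2m³ - 3.
Then h(10) = -2003.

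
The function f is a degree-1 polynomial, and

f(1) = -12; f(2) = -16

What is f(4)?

-24

Write f(m) = am + b; the 2 given values yield a linear system in the 2 coefficients.
Solving, f(m) = -4m - 8.
Then f(4) = -24.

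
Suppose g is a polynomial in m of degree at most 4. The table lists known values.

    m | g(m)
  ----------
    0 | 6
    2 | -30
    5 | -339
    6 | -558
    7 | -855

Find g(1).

-3

Write g(m) = am^4 + bm³ + cm² + dm + e; the 5 given values yield a linear system in the 5 coefficients.
Solving, the leading coefficient vanishes, and g(m) = -2m³ - 3m² - 4m + 6.
Then g(1) = -3.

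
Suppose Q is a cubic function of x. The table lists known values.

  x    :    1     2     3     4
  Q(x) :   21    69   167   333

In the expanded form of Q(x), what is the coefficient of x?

Write Q(x) = ax³ + bx² + cx + d; the 4 given values yield a linear system in the 4 coefficients.
Solving, Q(x) = 3x³ + 7x² + 6x + 5.
The coefficient of x is 6.

6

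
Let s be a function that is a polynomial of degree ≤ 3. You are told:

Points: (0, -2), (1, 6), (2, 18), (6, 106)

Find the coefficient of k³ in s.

0

Write s(k) = ak³ + bk² + ck + d; the 4 given values yield a linear system in the 4 coefficients.
Solving, the leading coefficient vanishes, and s(k) = 2k² + 6k - 2.
The coefficient of k³ is 0.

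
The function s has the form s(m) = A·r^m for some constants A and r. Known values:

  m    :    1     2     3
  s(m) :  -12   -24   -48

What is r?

2

Consecutive ratio: -24/(-12) = 2, and -48/(-24) = 2, so r = 2.
Then A·2^1 = -12 gives A = -6, and s(m) = -6·2^m.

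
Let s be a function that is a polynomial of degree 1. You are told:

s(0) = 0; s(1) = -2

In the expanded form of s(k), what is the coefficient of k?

Write s(k) = ak + b; the 2 given values yield a linear system in the 2 coefficients.
Solving, s(k) = -2k.
The coefficient of k is -2.

-2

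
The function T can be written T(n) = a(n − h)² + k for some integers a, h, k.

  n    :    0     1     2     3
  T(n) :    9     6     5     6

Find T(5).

First differences -3, -1, 1; second difference 2 = 2a, so a = 1.
Expanding, the n-coefficient is −2ah = -2h; matching it to the data gives h = 2, and then k = 5.
So T(n) = 1(n − 2)² + 5.
T(5) = 1·3² + 5 = 14.

14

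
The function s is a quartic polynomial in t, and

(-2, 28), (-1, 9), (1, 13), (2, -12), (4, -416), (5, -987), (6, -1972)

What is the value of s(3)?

Write s(t) = at^4 + bt³ + ct² + dt + e; the 7 given values yield a linear system in the 5 coefficients.
Solving, s(t) = -t^4 - 4t³ + 4t² + 6t + 8.
Then s(3) = -127.

-127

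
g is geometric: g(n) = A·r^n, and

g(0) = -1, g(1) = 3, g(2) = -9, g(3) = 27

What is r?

Consecutive ratio: 3/(-1) = -3, and -9/3 = -3, so r = -3.
Then A·(-3)^0 = -1 gives A = -1, and g(n) = -1·(-3)^n.

-3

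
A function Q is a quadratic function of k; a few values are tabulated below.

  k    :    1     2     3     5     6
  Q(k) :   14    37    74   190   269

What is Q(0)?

Write Q(k) = ak² + bk + c; the 5 given values yield a linear system in the 3 coefficients.
Solving, Q(k) = 7k² + 2k + 5.
The constant term is Q(0) = 5.

5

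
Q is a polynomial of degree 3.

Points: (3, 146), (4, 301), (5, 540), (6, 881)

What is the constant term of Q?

5

Write Q(m) = am³ + bm² + cm + d; the 4 given values yield a linear system in the 4 coefficients.
Solving, Q(m) = 3m³ + 6m² + 2m + 5.
The constant term is Q(0) = 5.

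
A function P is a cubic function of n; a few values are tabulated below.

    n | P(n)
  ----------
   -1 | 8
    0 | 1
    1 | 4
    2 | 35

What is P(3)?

Write P(n) = an³ + bn² + cn + d; the 4 given values yield a linear system in the 4 coefficients.
Solving, P(n) = 3n³ + 5n² - 5n + 1.
Then P(3) = 112.

112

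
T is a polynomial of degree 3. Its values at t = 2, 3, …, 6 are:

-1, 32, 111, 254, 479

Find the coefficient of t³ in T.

3

First differences: 33, 79, 143, 225. Second differences: 46, 64, 82. Third differences: 18, 18.
Level-3 differences are constant, so T has degree 3.
Fitting a degree-3 polynomial gives T(t) = 3t³ - 4t² - 4t - 1.
The coefficient of t³ is 3.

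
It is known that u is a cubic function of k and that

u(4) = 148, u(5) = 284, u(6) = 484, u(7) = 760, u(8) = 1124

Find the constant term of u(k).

Write u(k) = ak³ + bk² + ck + d; the 5 given values yield a linear system in the 4 coefficients.
Solving, u(k) = 2k³ + 2k² - 4k + 4.
The constant term is u(0) = 4.

4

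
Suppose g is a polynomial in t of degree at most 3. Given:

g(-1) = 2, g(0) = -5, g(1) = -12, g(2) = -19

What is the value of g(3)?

-26

Write g(t) = at³ + bt² + ct + d; the 4 given values yield a linear system in the 4 coefficients.
Solving, the top 2 coefficients vanish, and g(t) = -7t - 5.
Then g(3) = -26.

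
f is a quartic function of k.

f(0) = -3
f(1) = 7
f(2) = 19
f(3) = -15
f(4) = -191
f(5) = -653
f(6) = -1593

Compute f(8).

Write f(k) = ak^4 + bk³ + ck² + dk + e; the 7 given values yield a linear system in the 5 coefficients.
Solving, f(k) = -2k^4 + 4k³ + 3k² + 5k - 3.
Then f(8) = -5915.

-5915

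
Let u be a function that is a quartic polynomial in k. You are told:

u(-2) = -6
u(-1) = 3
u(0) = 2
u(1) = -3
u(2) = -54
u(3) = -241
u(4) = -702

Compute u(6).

-3238

Write u(k) = ak^4 + bk³ + ck² + dk + e; the 7 given values yield a linear system in the 5 coefficients.
Solving, u(k) = -2k^4 - 3k³ + 2.
Then u(6) = -3238.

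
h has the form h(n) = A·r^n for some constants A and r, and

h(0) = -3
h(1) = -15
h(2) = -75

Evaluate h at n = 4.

-1875

Consecutive ratio: -15/(-3) = 5, and -75/(-15) = 5, so r = 5.
Then A·5^0 = -3 gives A = -3, and h(n) = -3·5^n.
h(4) = -3·5^4 = -1875.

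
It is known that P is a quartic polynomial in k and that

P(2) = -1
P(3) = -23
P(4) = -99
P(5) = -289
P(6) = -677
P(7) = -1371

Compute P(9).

First differences: -22, -76, -190, -388, -694. Second differences: -54, -114, -198, -306. Third differences: -60, -84, -108. Fourth differences: -24, -24.
Level-4 differences are constant, so P has degree 4.
Fitting a degree-4 polynomial gives P(k) = -k^4 + 4k³ - 8k² + 7k + 1.
Then P(9) = -4229.

-4229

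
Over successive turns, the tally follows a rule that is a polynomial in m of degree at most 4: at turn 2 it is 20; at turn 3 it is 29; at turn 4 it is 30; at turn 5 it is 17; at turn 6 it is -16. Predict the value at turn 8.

-166

Write the value at m as u(m).
Write u(m) = am^4 + bm³ + cm² + dm + e; the 5 given values yield a linear system in the 5 coefficients.
Solving, the leading coefficient vanishes, and u(m) = -m³ + 5m² + 3m + 2.
Then u(8) = -166.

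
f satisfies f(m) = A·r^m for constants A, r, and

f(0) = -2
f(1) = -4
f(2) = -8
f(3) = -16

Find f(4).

-32

Consecutive ratio: -4/(-2) = 2, and -8/(-4) = 2, so r = 2.
Then A·2^0 = -2 gives A = -2, and f(m) = -2·2^m.
f(4) = -2·2^4 = -32.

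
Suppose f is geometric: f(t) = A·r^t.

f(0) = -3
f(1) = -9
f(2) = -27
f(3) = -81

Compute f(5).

Consecutive ratio: -9/(-3) = 3, and -27/(-9) = 3, so r = 3.
Then A·3^0 = -3 gives A = -3, and f(t) = -3·3^t.
f(5) = -3·3^5 = -729.

-729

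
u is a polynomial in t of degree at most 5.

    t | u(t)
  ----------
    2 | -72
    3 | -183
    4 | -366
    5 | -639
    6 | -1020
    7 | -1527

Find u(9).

First differences: -111, -183, -273, -381, -507. Second differences: -72, -90, -108, -126. Third differences: -18, -18, -18.
Level-3 differences are constant, so u has degree 3.
Fitting a degree-3 polynomial gives u(t) = -3t³ - 9t² - 9t + 6.
Then u(9) = -2991.

-2991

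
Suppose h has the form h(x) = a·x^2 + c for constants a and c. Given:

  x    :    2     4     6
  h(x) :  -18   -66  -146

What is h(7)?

From h(2) = -18 and h(4) = -66: 4a + c = -18 and 16a + c = -66.
Subtracting: 12a = -48, so a = -4; then c = -18 − (-4)·4 = -2.
So h(x) = -4x² − 2, and h(7) = -198.

-198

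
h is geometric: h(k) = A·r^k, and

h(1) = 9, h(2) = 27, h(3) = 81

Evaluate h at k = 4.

Consecutive ratio: 27/9 = 3, and 81/27 = 3, so r = 3.
Then A·3^1 = 9 gives A = 3, and h(k) = 3·3^k.
h(4) = 3·3^4 = 243.

243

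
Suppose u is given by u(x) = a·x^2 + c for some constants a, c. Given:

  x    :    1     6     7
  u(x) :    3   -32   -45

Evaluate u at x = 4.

-12

From u(1) = 3 and u(6) = -32: 1a + c = 3 and 36a + c = -32.
Subtracting: 35a = -35, so a = -1; then c = 3 − (-1)·1 = 4.
So u(x) = -1x² + 4, and u(4) = -12.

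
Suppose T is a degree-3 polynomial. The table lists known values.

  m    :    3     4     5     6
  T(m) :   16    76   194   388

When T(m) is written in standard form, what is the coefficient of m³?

Write T(m) = am³ + bm² + cm + d; the 4 given values yield a linear system in the 4 coefficients.
Solving, T(m) = 3m³ - 7m² - 2m + 4.
The coefficient of m³ is 3.

3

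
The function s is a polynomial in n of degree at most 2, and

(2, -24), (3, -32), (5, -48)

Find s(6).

Write s(n) = an² + bn + c; the 3 given values yield a linear system in the 3 coefficients.
Solving, the leading coefficient vanishes, and s(n) = -8n - 8.
Then s(6) = -56.

-56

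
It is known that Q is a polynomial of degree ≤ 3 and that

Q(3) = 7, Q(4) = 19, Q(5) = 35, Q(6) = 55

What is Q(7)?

79

First differences: 12, 16, 20. Second differences: 4, 4.
Level-2 differences are constant, so Q has degree 2.
Fitting a degree-2 polynomial gives Q(m) = 2m² - 2m - 5.
Then Q(7) = 79.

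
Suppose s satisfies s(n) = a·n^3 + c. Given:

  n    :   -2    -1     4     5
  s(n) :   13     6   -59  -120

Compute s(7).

-338

From s(-2) = 13 and s(-1) = 6: -8a + c = 13 and -1a + c = 6.
Subtracting: 7a = -7, so a = -1; then c = 13 − (-1)·(-8) = 5.
So s(n) = -1n³ + 5, and s(7) = -338.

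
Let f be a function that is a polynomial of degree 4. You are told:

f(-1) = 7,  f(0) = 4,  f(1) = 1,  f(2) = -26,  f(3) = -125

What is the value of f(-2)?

10

Write f(n) = an^4 + bn³ + cn² + dn + e; the 5 given values yield a linear system in the 5 coefficients.
Solving, f(n) = -n^4 - 2n³ + n² - n + 4.
Then f(-2) = 10.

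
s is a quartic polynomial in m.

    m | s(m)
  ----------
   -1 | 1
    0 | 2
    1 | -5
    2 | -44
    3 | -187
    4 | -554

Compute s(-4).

-530

First differences: 1, -7, -39, -143, -367. Second differences: -8, -32, -104, -224. Third differences: -24, -72, -120. Fourth differences: -48, -48.
Level-4 differences are constant, so s has degree 4.
Fitting a degree-4 polynomial gives s(m) = -2m^4 - 2m² - 3m + 2.
Then s(-4) = -530.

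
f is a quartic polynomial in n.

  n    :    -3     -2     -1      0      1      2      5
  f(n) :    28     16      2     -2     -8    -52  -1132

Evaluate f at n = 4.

Write f(n) = an^4 + bn³ + cn² + dn + e; the 7 given values yield a linear system in the 5 coefficients.
Solving, f(n) = -n^4 - 4n³ - n - 2.
Then f(4) = -518.

-518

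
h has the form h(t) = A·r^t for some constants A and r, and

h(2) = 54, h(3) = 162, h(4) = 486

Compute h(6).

4374

Consecutive ratio: 162/54 = 3, and 486/162 = 3, so r = 3.
Then A·3^2 = 54 gives A = 6, and h(t) = 6·3^t.
h(6) = 6·3^6 = 4374.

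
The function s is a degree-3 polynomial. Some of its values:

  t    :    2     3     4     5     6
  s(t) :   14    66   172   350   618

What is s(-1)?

2

Write s(t) = at³ + bt² + ct + d; the 5 given values yield a linear system in the 4 coefficients.
Solving, s(t) = 3t³ - 5t.
Then s(-1) = 2.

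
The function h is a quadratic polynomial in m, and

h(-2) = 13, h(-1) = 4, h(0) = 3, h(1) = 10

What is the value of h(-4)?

55

First differences: -9, -1, 7. Second differences: 8, 8.
Level-2 differences are constant, so h has degree 2.
Fitting a degree-2 polynomial gives h(m) = 4m² + 3m + 3.
Then h(-4) = 55.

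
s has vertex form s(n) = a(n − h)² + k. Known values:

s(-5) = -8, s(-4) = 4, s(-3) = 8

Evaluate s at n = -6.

First differences 12, 4; second difference -8 = 2a, so a = -4.
Expanding, the n-coefficient is −2ah = 8h; matching it to the data gives h = -3, and then k = 8.
So s(n) = -4(n + 3)² + 8.
s(-6) = -4·(-3)² + 8 = -28.

-28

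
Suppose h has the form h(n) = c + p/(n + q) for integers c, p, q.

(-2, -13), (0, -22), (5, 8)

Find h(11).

0

(h(n) − c)(n + q) = p for each data point; the three points give a linear system in c and q, then p follows.
Solving: c = -4, q = -2, p = 36, so h(n) = -4 + 36/(n − 2).
Then h(11) = -4 + 36/9 = 0.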